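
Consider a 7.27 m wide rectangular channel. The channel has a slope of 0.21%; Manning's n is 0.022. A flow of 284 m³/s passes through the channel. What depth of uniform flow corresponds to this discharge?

Manning's equation rearranged: A R^(2/3) = nQ / (1·√S) = 0.022 × 284 / (√0.0021) = 136.3.
Trying y = 11.6 m: A R^(2/3) = 166.2 — too large.
Trying y = 7.65 m: A R^(2/3) = 101.5 — too small.
Trying y = 9.79 m: A R^(2/3) = 136.3 — close enough.

y_n = 9.79 m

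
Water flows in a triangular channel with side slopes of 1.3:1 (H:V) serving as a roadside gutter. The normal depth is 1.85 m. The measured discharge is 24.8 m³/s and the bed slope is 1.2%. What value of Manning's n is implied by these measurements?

n = 0.016

For a triangular section with side slope z = 1.3: A = zy² = 1.3×1.85² = 4.449 m²; P = 2y√(1+z²) = 2×1.85×1.64 = 6.068 m.
Hydraulic radius R = A/P = 4.449/6.068 = 0.7332 m.
Rearranging Manning's equation: n = (1/Q) A R^(2/3) S^(1/2) = (1/24.8) × 4.449 × 0.7332^(2/3) × √0.012 = 0.016.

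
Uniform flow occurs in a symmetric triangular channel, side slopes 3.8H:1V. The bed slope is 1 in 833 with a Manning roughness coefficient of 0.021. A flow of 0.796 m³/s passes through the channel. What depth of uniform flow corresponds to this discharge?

y_n = 0.553 m

Manning's equation rearranged: A R^(2/3) = nQ / (1·√S) = 0.021 × 0.796 / (√0.0012) = 0.4825.
At y = 0.705 m: A R^(2/3) = 0.9217 — high.
At y = 0.471 m: A R^(2/3) = 0.3144 — low.
At y = 0.553 m: A R^(2/3) = 0.4823 — ≈ 0.4825.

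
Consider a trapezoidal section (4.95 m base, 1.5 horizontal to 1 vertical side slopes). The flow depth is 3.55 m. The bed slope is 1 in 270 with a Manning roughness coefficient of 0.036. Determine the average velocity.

With bottom width b = 4.95 m and side slope z = 1.5: A = (b + zy)y = (4.95 + 1.5×3.55)×3.55 = 36.48 m²; P = b + 2y√(1+z²) = 4.95 + 2×3.55×1.803 = 17.75 m.
Hydraulic radius R = A/P = 36.48/17.75 = 2.055 m.
From Manning's equation, V = (1/n) R^(2/3) S^(1/2) = (1/0.036) × 2.055^(2/3) × 0.003704^(1/2) = 2.73 m/s.

V = 2.73 m/s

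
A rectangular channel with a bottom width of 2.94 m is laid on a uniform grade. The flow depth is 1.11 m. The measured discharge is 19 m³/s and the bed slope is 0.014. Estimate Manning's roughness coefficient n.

n = 0.015

Flow area A = b·y = 2.94 × 1.11 = 3.263 m². Wetted perimeter P = b + 2y = 2.94 + 2×1.11 = 5.16 m.
Hydraulic radius R = A/P = 3.263/5.16 = 0.6324 m.
Rearranging Manning's equation: n = (1/Q) A R^(2/3) S^(1/2) = (1/19) × 3.263 × 0.6324^(2/3) × √0.014 = 0.015.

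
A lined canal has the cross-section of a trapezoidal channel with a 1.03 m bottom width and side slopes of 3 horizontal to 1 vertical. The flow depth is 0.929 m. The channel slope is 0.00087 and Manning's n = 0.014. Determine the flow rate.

Q = 4.79 m³/s

With bottom width b = 1.03 m and side slope z = 3: A = (b + zy)y = (1.03 + 3×0.929)×0.929 = 3.546 m²; P = b + 2y√(1+z²) = 1.03 + 2×0.929×3.162 = 6.906 m.
Hydraulic radius R = A/P = 3.546/6.906 = 0.5135 m.
Manning's equation: Q = (1/n) A R^(2/3) S^(1/2) = (1/0.014) × 3.546 × 0.5135^(2/3) × 0.00087^(1/2) = 4.79 m³/s.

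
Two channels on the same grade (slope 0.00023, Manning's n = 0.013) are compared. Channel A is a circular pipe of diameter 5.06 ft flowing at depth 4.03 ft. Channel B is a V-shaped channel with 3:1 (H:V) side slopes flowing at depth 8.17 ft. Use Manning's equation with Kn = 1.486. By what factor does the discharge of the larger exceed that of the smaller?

21.6

Channel A: For a circular section of diameter D = 5.06 ft at depth y = 4.03 ft, the central angle is θ = 2 arccos(1 − 2y/D) = 4.411 rad. Then A = (D²/8)(θ − sin θ) = 17.17 ft² and P = Dθ/2 = 11.16 ft. Hydraulic radius R = A/P = 17.17/11.16 = 1.539 ft. Q_A = (1.486/0.013)·17.17·1.539^(2/3)·√0.00023 = 39.68 ft³/s.
Channel B: For a triangular section with side slope z = 3: A = zy² = 3×8.17² = 200.2 ft²; P = 2y√(1+z²) = 2×8.17×3.162 = 51.67 ft. Hydraulic radius R = A/P = 200.2/51.67 = 3.875 ft. Q_B = (1.486/0.013)·200.2·3.875^(2/3)·√0.00023 = 856.5 ft³/s.
The larger discharge is 856.5 ft³/s and the smaller is 39.68 ft³/s; the ratio is 21.6.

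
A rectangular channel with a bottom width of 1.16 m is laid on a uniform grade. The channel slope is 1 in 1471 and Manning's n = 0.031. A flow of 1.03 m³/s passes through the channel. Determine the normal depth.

Manning's equation rearranged: A R^(2/3) = nQ / (1·√S) = 0.031 × 1.03 / (√0.0006798) = 1.225.
Try y = 1.98 m: A R^(2/3) = 1.346 — too large.
Try y = 1.38 m: A R^(2/3) = 0.8811 — too small.
Try y = 1.82 m: A R^(2/3) = 1.221 — close enough.

y_n = 1.82 m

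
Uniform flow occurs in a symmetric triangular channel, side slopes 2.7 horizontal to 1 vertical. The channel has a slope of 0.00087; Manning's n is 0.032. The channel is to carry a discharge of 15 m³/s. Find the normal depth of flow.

y_n = 2.37 m

Manning's equation rearranged: A R^(2/3) = nQ / (1·√S) = 0.032 × 15 / (√0.00087) = 16.27.
At y = 1.83 m: A R^(2/3) = 8.165 — low.
At y = 2.62 m: A R^(2/3) = 21.26 — high.
At y = 2.37 m: A R^(2/3) = 16.27 — close enough.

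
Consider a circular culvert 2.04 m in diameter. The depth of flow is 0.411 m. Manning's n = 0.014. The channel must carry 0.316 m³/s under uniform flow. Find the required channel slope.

For a circular section of diameter D = 2.04 m at depth y = 0.411 m, the central angle is θ = 2 arccos(1 − 2y/D) = 1.862 rad. Then A = (D²/8)(θ − sin θ) = 0.4703 m² and P = Dθ/2 = 1.899 m.
Hydraulic radius R = A/P = 0.4703/1.899 = 0.2476 m.
From Manning's equation, S = [nQ / (1 A R^(2/3))]² = [0.014 × 0.316 / (1 × 0.4703 × 0.2476^(2/3))]² = 0.000569.

S = 0.000569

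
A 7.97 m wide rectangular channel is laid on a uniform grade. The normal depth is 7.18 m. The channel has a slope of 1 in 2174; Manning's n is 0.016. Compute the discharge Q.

Flow area A = b·y = 7.97 × 7.18 = 57.22 m². Wetted perimeter P = b + 2y = 7.97 + 2×7.18 = 22.33 m.
Hydraulic radius R = A/P = 57.22/22.33 = 2.563 m.
Manning's equation: Q = (1/n) A R^(2/3) S^(1/2) = (1/0.016) × 57.22 × 2.563^(2/3) × 0.00046^(1/2) = 144 m³/s.

Q = 144 m³/s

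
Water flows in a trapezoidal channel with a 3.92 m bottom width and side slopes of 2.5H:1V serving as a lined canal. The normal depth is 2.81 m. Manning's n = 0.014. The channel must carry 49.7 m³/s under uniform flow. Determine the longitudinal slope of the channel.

With bottom width b = 3.92 m and side slope z = 2.5: A = (b + zy)y = (3.92 + 2.5×2.81)×2.81 = 30.76 m²; P = b + 2y√(1+z²) = 3.92 + 2×2.81×2.693 = 19.05 m.
Hydraulic radius R = A/P = 30.76/19.05 = 1.614 m.
From Manning's equation, S = [nQ / (1 A R^(2/3))]² = [0.014 × 49.7 / (1 × 30.76 × 1.614^(2/3))]² = 0.00027.

S = 0.00027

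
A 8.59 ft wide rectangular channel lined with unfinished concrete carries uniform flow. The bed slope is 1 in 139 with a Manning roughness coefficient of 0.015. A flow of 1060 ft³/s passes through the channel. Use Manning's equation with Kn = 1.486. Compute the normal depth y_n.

Manning's equation rearranged: A R^(2/3) = nQ / (1.486·√S) = 0.015 × 1060 / (1.486 × √0.007194) = 126.1.
Trying y = 6.17 ft: A R^(2/3) = 98.47 — short.
Trying y = 9.35 ft: A R^(2/3) = 164.9 — over.
Trying y = 7.51 ft: A R^(2/3) = 126.1 — matches.

y_n = 7.51 ft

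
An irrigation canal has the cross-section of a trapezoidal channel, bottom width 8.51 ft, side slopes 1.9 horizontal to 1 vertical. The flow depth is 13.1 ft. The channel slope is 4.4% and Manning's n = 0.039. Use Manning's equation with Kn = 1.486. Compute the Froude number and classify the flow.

supercritical

With bottom width b = 8.51 ft and side slope z = 1.9: A = (b + zy)y = (8.51 + 1.9×13.1)×13.1 = 437.5 ft²; P = b + 2y√(1+z²) = 8.51 + 2×13.1×2.147 = 64.76 ft.
Hydraulic radius R = A/P = 437.5/64.76 = 6.756 ft.
V = (1.486/n) R^(2/3) √S = (1.486/0.039) × 6.756^(2/3) × √0.044 = 28.56 ft/s. Hydraulic depth D_h = A/T = 437.5/58.29 = 7.506 ft.
Froude number Fr = V/√(g·D_h) = 28.56/√(32.2×7.506) = 1.84, which is greater than 1, so the flow is supercritical.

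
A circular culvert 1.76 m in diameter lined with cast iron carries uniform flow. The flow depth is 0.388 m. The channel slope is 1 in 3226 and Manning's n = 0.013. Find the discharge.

Q = 0.203 m³/s

For a circular section of diameter D = 1.76 m at depth y = 0.388 m, the central angle is θ = 2 arccos(1 − 2y/D) = 1.955 rad. Then A = (D²/8)(θ − sin θ) = 0.398 m² and P = Dθ/2 = 1.72 m.
Hydraulic radius R = A/P = 0.398/1.72 = 0.2313 m.
Manning's equation: Q = (1/n) A R^(2/3) S^(1/2) = (1/0.013) × 0.398 × 0.2313^(2/3) × 0.00031^(1/2) = 0.203 m³/s.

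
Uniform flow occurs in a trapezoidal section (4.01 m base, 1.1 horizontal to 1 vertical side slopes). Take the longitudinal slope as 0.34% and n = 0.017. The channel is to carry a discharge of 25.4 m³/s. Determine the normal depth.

Manning's equation rearranged: A R^(2/3) = nQ / (1·√S) = 0.017 × 25.4 / (√0.0034) = 7.405.
Try y = 1.2 m: A R^(2/3) = 5.712 — too small.
Try y = 1.39 m: A R^(2/3) = 7.417 — matches.

y_n = 1.39 m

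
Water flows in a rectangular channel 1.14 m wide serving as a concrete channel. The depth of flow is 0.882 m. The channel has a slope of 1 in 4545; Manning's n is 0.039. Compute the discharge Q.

Flow area A = b·y = 1.14 × 0.882 = 1.005 m². Wetted perimeter P = b + 2y = 1.14 + 2×0.882 = 2.904 m.
Hydraulic radius R = A/P = 1.005/2.904 = 0.3462 m.
Manning's equation: Q = (1/n) A R^(2/3) S^(1/2) = (1/0.039) × 1.005 × 0.3462^(2/3) × 0.00022^(1/2) = 0.189 m³/s.

Q = 0.189 m³/s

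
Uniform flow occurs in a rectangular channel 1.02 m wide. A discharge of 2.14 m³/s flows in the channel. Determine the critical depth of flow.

For a rectangular channel, critical depth y_c = (q²/g)^(1/3) where q = Q/b = 2.14/1.02 = 2.098 m²/s.
So y_c = (2.098²/9.81)^(1/3) = 0.766 m.

y_c = 0.766 m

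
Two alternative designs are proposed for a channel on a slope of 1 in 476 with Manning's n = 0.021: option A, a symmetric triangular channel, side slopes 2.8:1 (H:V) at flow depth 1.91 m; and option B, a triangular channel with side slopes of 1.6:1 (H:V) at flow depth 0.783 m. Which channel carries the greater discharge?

Channel A: For a triangular section with side slope z = 2.8: A = zy² = 2.8×1.91² = 10.21 m²; P = 2y√(1+z²) = 2×1.91×2.973 = 11.36 m. Hydraulic radius R = A/P = 10.21/11.36 = 0.8994 m. Q_A = (1/0.021)·10.21·0.8994^(2/3)·√0.002101 = 20.77 m³/s.
Channel B: For a triangular section with side slope z = 1.6: A = zy² = 1.6×0.783² = 0.9809 m²; P = 2y√(1+z²) = 2×0.783×1.887 = 2.955 m. Hydraulic radius R = A/P = 0.9809/2.955 = 0.332 m. Q_B = (1/0.021)·0.9809·0.332^(2/3)·√0.002101 = 1.027 m³/s.
Q_A = 20.77 m³/s vs Q_B = 1.027 m³/s, so channel A carries more.

channel A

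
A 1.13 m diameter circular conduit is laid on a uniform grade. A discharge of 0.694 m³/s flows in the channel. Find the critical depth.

At critical depth, Q² T / (g A³) = 1, i.e. A³/T = Q²/g = 0.694²/9.81 = 0.0491.
Trying y = 0.408 m: A³/T = 0.03202 — short.
Trying y = 0.558 m: A³/T = 0.1064 — over.
Trying y = 0.456 m: A³/T = 0.04911 — ≈ 0.0491.

y_c = 0.456 m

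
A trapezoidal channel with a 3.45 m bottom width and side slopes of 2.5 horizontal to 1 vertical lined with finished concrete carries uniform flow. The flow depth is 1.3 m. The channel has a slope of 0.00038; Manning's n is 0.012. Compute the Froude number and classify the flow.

With bottom width b = 3.45 m and side slope z = 2.5: A = (b + zy)y = (3.45 + 2.5×1.3)×1.3 = 8.71 m²; P = b + 2y√(1+z²) = 3.45 + 2×1.3×2.693 = 10.45 m.
Hydraulic radius R = A/P = 8.71/10.45 = 0.8334 m.
V = (1/n) R^(2/3) √S = (1/0.012) × 0.8334^(2/3) × √0.00038 = 1.439 m/s. Hydraulic depth D_h = A/T = 8.71/9.95 = 0.8754 m.
Froude number Fr = V/√(g·D_h) = 1.439/√(9.81×0.8754) = 0.491, which is less than 1, so the flow is subcritical.

subcritical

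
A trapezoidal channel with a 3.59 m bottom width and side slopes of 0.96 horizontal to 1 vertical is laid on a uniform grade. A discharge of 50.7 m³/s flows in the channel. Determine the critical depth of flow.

At critical depth, Q² T / (g A³) = 1, i.e. A³/T = Q²/g = 50.7²/9.81 = 262.
Trying y = 2.47 m: A³/T = 383.1 — over.
Trying y = 2.22 m: A³/T = 260.9 — ≈ 262.

y_c = 2.22 m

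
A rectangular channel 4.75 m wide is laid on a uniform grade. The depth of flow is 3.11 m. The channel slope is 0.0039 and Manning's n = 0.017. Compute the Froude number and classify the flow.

subcritical

Flow area A = b·y = 4.75 × 3.11 = 14.77 m². Wetted perimeter P = b + 2y = 4.75 + 2×3.11 = 10.97 m.
Hydraulic radius R = A/P = 14.77/10.97 = 1.347 m.
V = (1/n) R^(2/3) √S = (1/0.017) × 1.347^(2/3) × √0.0039 = 4.48 m/s. Hydraulic depth D_h = A/T = 14.77/4.75 = 3.11 m.
Froude number Fr = V/√(g·D_h) = 4.48/√(9.81×3.11) = 0.811, which is less than 1, so the flow is subcritical.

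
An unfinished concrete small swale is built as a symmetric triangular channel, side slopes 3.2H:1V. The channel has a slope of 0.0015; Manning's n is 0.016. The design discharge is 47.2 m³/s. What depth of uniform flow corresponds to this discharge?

Manning's equation rearranged: A R^(2/3) = nQ / (1·√S) = 0.016 × 47.2 / (√0.0015) = 19.5.
At y = 2.88 m: A R^(2/3) = 32.81 — too large.
At y = 1.91 m: A R^(2/3) = 10.97 — too small.
At y = 2.37 m: A R^(2/3) = 19.51 — close enough.

y_n = 2.37 m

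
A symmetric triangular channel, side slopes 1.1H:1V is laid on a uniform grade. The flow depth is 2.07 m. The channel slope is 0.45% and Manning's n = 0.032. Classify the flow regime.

subcritical

For a triangular section with side slope z = 1.1: A = zy² = 1.1×2.07² = 4.713 m²; P = 2y√(1+z²) = 2×2.07×1.487 = 6.155 m.
Hydraulic radius R = A/P = 4.713/6.155 = 0.7658 m.
V = (1/n) R^(2/3) √S = (1/0.032) × 0.7658^(2/3) × √0.0045 = 1.755 m/s. Hydraulic depth D_h = A/T = 4.713/4.554 = 1.035 m.
Froude number Fr = V/√(g·D_h) = 1.755/√(9.81×1.035) = 0.551, which is less than 1, so the flow is subcritical.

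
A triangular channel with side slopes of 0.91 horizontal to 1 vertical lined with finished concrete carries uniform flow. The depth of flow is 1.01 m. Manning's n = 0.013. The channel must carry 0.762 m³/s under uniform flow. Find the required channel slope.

For a triangular section with side slope z = 0.91: A = zy² = 0.91×1.01² = 0.9283 m²; P = 2y√(1+z²) = 2×1.01×1.352 = 2.731 m.
Hydraulic radius R = A/P = 0.9283/2.731 = 0.3399 m.
From Manning's equation, S = [nQ / (1 A R^(2/3))]² = [0.013 × 0.762 / (1 × 0.9283 × 0.3399^(2/3))]² = 0.00048.

S = 0.00048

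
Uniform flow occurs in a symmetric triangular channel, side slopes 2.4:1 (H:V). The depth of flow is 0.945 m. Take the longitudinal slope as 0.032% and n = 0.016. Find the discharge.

For a triangular section with side slope z = 2.4: A = zy² = 2.4×0.945² = 2.143 m²; P = 2y√(1+z²) = 2×0.945×2.6 = 4.914 m.
Hydraulic radius R = A/P = 2.143/4.914 = 0.4362 m.
Manning's equation: Q = (1/n) A R^(2/3) S^(1/2) = (1/0.016) × 2.143 × 0.4362^(2/3) × 0.00032^(1/2) = 1.38 m³/s.

Q = 1.38 m³/s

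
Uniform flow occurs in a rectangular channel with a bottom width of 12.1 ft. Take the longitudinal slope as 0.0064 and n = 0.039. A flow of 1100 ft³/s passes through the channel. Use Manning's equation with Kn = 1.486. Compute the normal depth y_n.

Manning's equation rearranged: A R^(2/3) = nQ / (1.486·√S) = 0.039 × 1100 / (1.486 × √0.0064) = 360.9.
At y = 8.81 ft: A R^(2/3) = 249.8 — short.
At y = 13.8 ft: A R^(2/3) = 435.1 — over.
At y = 11.8 ft: A R^(2/3) = 359.7 — close enough.

y_n = 11.8 ft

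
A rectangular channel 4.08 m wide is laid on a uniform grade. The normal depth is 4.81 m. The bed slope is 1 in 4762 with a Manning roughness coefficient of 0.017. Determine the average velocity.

V = 1.08 m/s

Flow area A = b·y = 4.08 × 4.81 = 19.62 m². Wetted perimeter P = b + 2y = 4.08 + 2×4.81 = 13.7 m.
Hydraulic radius R = A/P = 19.62/13.7 = 1.432 m.
From Manning's equation, V = (1/n) R^(2/3) S^(1/2) = (1/0.017) × 1.432^(2/3) × 0.00021^(1/2) = 1.08 m/s.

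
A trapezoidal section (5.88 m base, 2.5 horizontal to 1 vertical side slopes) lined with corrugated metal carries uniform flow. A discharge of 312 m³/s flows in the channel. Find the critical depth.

y_c = 4 m

At critical depth, Q² T / (g A³) = 1, i.e. A³/T = Q²/g = 312²/9.81 = 9923.
Trying y = 3.38 m: A³/T = 4988 — low.
Trying y = 4 m: A³/T = 9903 — close enough.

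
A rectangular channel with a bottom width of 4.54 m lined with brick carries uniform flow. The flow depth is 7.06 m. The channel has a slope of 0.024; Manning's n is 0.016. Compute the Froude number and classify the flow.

supercritical

Flow area A = b·y = 4.54 × 7.06 = 32.05 m². Wetted perimeter P = b + 2y = 4.54 + 2×7.06 = 18.66 m.
Hydraulic radius R = A/P = 32.05/18.66 = 1.718 m.
V = (1/n) R^(2/3) √S = (1/0.016) × 1.718^(2/3) × √0.024 = 13.89 m/s. Hydraulic depth D_h = A/T = 32.05/4.54 = 7.06 m.
Froude number Fr = V/√(g·D_h) = 13.89/√(9.81×7.06) = 1.67, which is greater than 1, so the flow is supercritical.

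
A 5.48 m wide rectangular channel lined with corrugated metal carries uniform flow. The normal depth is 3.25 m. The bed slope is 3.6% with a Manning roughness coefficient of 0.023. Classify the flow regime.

Flow area A = b·y = 5.48 × 3.25 = 17.81 m². Wetted perimeter P = b + 2y = 5.48 + 2×3.25 = 11.98 m.
Hydraulic radius R = A/P = 17.81/11.98 = 1.487 m.
V = (1/n) R^(2/3) √S = (1/0.023) × 1.487^(2/3) × √0.036 = 10.75 m/s. Hydraulic depth D_h = A/T = 17.81/5.48 = 3.25 m.
Froude number Fr = V/√(g·D_h) = 10.75/√(9.81×3.25) = 1.9, which is greater than 1, so the flow is supercritical.

supercritical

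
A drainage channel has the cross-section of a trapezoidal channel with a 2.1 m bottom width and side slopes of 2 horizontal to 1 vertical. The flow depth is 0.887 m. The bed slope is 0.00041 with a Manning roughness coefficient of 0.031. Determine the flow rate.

Q = 1.54 m³/s

With bottom width b = 2.1 m and side slope z = 2: A = (b + zy)y = (2.1 + 2×0.887)×0.887 = 3.436 m²; P = b + 2y√(1+z²) = 2.1 + 2×0.887×2.236 = 6.067 m.
Hydraulic radius R = A/P = 3.436/6.067 = 0.5664 m.
Manning's equation: Q = (1/n) A R^(2/3) S^(1/2) = (1/0.031) × 3.436 × 0.5664^(2/3) × 0.00041^(1/2) = 1.54 m³/s.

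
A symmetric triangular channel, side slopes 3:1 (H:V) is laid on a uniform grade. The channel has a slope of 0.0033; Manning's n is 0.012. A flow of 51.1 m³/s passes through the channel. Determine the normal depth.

y_n = 1.94 m

Manning's equation rearranged: A R^(2/3) = nQ / (1·√S) = 0.012 × 51.1 / (√0.0033) = 10.67.
Trying y = 2.46 m: A R^(2/3) = 20.12 — too large.
Trying y = 1.65 m: A R^(2/3) = 6.936 — too small.
Trying y = 1.94 m: A R^(2/3) = 10.68 — close enough.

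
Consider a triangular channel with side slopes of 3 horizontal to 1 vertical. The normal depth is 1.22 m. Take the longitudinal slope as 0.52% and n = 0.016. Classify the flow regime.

For a triangular section with side slope z = 3: A = zy² = 3×1.22² = 4.465 m²; P = 2y√(1+z²) = 2×1.22×3.162 = 7.716 m.
Hydraulic radius R = A/P = 4.465/7.716 = 0.5787 m.
V = (1/n) R^(2/3) √S = (1/0.016) × 0.5787^(2/3) × √0.0052 = 3.13 m/s. Hydraulic depth D_h = A/T = 4.465/7.32 = 0.61 m.
Froude number Fr = V/√(g·D_h) = 3.13/√(9.81×0.61) = 1.28, which is greater than 1, so the flow is supercritical.

supercritical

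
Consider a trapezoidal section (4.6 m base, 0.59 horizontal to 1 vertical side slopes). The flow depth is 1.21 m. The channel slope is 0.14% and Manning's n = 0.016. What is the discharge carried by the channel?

With bottom width b = 4.6 m and side slope z = 0.59: A = (b + zy)y = (4.6 + 0.59×1.21)×1.21 = 6.43 m²; P = b + 2y√(1+z²) = 4.6 + 2×1.21×1.161 = 7.41 m.
Hydraulic radius R = A/P = 6.43/7.41 = 0.8677 m.
Manning's equation: Q = (1/n) A R^(2/3) S^(1/2) = (1/0.016) × 6.43 × 0.8677^(2/3) × 0.0014^(1/2) = 13.7 m³/s.

Q = 13.7 m³/s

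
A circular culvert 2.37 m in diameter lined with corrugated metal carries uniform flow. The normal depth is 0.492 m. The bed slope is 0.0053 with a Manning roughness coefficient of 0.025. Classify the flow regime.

subcritical

For a circular section of diameter D = 2.37 m at depth y = 0.492 m, the central angle is θ = 2 arccos(1 − 2y/D) = 1.892 rad. Then A = (D²/8)(θ − sin θ) = 0.6625 m² and P = Dθ/2 = 2.242 m.
Hydraulic radius R = A/P = 0.6625/2.242 = 0.2954 m.
V = (1/n) R^(2/3) √S = (1/0.025) × 0.2954^(2/3) × √0.0053 = 1.292 m/s. Hydraulic depth D_h = A/T = 0.6625/1.922 = 0.3446 m.
Froude number Fr = V/√(g·D_h) = 1.292/√(9.81×0.3446) = 0.703, which is less than 1, so the flow is subcritical.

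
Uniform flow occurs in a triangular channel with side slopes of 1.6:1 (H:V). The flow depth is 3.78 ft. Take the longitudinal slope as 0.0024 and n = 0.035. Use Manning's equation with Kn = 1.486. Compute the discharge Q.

For a triangular section with side slope z = 1.6: A = zy² = 1.6×3.78² = 22.86 ft²; P = 2y√(1+z²) = 2×3.78×1.887 = 14.26 ft.
Hydraulic radius R = A/P = 22.86/14.26 = 1.603 ft.
Manning's equation: Q = (1.486/n) A R^(2/3) S^(1/2) = (1.486/0.035) × 22.86 × 1.603^(2/3) × 0.0024^(1/2) = 65.1 ft³/s.

Q = 65.1 ft³/s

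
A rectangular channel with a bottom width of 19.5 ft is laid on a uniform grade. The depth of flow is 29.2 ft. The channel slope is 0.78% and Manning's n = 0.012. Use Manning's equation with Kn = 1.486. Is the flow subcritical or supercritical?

supercritical

Flow area A = b·y = 19.5 × 29.2 = 569.4 ft². Wetted perimeter P = b + 2y = 19.5 + 2×29.2 = 77.9 ft.
Hydraulic radius R = A/P = 569.4/77.9 = 7.309 ft.
V = (1.486/n) R^(2/3) √S = (1.486/0.012) × 7.309^(2/3) × √0.0078 = 41.19 ft/s. Hydraulic depth D_h = A/T = 569.4/19.5 = 29.2 ft.
Froude number Fr = V/√(g·D_h) = 41.19/√(32.2×29.2) = 1.34, which is greater than 1, so the flow is supercritical.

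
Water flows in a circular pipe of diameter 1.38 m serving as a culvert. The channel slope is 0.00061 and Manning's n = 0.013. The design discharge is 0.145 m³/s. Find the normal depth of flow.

Manning's equation rearranged: A R^(2/3) = nQ / (1·√S) = 0.013 × 0.145 / (√0.00061) = 0.07632.
At y = 0.256 m: A R^(2/3) = 0.0553 — short.
At y = 0.382 m: A R^(2/3) = 0.1232 — over.
At y = 0.3 m: A R^(2/3) = 0.07624 — matches.

y_n = 0.3 m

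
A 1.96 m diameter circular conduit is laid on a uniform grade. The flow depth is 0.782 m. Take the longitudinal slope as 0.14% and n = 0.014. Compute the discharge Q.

Q = 1.68 m³/s

For a circular section of diameter D = 1.96 m at depth y = 0.782 m, the central angle is θ = 2 arccos(1 − 2y/D) = 2.735 rad. Then A = (D²/8)(θ − sin θ) = 1.123 m² and P = Dθ/2 = 2.68 m.
Hydraulic radius R = A/P = 1.123/2.68 = 0.4191 m.
Manning's equation: Q = (1/n) A R^(2/3) S^(1/2) = (1/0.014) × 1.123 × 0.4191^(2/3) × 0.0014^(1/2) = 1.68 m³/s.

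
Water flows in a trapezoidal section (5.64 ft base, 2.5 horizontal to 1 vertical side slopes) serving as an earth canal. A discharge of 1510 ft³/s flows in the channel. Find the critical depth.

y_c = 6.4 ft

At critical depth, Q² T / (g A³) = 1, i.e. A³/T = Q²/g = 1510²/32.2 = 70810.
Try y = 7.77 ft: A³/T = 166000 — over.
Try y = 5.63 ft: A³/T = 40470 — short.
Try y = 6.4 ft: A³/T = 70580 — close enough.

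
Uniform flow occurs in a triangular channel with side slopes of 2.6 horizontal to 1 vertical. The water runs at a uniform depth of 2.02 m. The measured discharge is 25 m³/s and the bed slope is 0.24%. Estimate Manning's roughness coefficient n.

For a triangular section with side slope z = 2.6: A = zy² = 2.6×2.02² = 10.61 m²; P = 2y√(1+z²) = 2×2.02×2.786 = 11.25 m.
Hydraulic radius R = A/P = 10.61/11.25 = 0.9427 m.
Rearranging Manning's equation: n = (1/Q) A R^(2/3) S^(1/2) = (1/25) × 10.61 × 0.9427^(2/3) × √0.0024 = 0.02.

n = 0.02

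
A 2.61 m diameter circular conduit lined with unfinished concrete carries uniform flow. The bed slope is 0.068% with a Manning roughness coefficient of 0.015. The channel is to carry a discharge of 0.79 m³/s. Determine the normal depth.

y_n = 0.592 m

Manning's equation rearranged: A R^(2/3) = nQ / (1·√S) = 0.015 × 0.79 / (√0.00068) = 0.4544.
Try y = 0.702 m: A R^(2/3) = 0.637 — high.
Try y = 0.484 m: A R^(2/3) = 0.3023 — low.
Try y = 0.592 m: A R^(2/3) = 0.4542 — close enough.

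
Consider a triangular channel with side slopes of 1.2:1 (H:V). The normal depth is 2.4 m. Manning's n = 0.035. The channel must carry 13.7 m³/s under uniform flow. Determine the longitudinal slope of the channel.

S = 0.00536

For a triangular section with side slope z = 1.2: A = zy² = 1.2×2.4² = 6.912 m²; P = 2y√(1+z²) = 2×2.4×1.562 = 7.498 m.
Hydraulic radius R = A/P = 6.912/7.498 = 0.9219 m.
From Manning's equation, S = [nQ / (1 A R^(2/3))]² = [0.035 × 13.7 / (1 × 6.912 × 0.9219^(2/3))]² = 0.00536.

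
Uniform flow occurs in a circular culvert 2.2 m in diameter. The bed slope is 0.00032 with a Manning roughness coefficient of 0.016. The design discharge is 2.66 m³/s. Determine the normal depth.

Manning's equation rearranged: A R^(2/3) = nQ / (1·√S) = 0.016 × 2.66 / (√0.00032) = 2.379.
Trying y = 2.02 m: A R^(2/3) = 2.738 — too large.
Trying y = 1.37 m: A R^(2/3) = 1.813 — too small.
Trying y = 1.68 m: A R^(2/3) = 2.375 — ≈ 2.379.

y_n = 1.68 m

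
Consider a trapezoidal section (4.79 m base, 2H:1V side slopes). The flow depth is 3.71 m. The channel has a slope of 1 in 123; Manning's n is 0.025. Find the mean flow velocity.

V = 5.95 m/s

With bottom width b = 4.79 m and side slope z = 2: A = (b + zy)y = (4.79 + 2×3.71)×3.71 = 45.3 m²; P = b + 2y√(1+z²) = 4.79 + 2×3.71×2.236 = 21.38 m.
Hydraulic radius R = A/P = 45.3/21.38 = 2.119 m.
From Manning's equation, V = (1/n) R^(2/3) S^(1/2) = (1/0.025) × 2.119^(2/3) × 0.00813^(1/2) = 5.95 m/s.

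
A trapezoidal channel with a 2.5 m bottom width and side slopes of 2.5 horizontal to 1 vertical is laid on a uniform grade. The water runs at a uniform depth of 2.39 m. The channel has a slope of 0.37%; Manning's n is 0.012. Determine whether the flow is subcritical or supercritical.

With bottom width b = 2.5 m and side slope z = 2.5: A = (b + zy)y = (2.5 + 2.5×2.39)×2.39 = 20.26 m²; P = b + 2y√(1+z²) = 2.5 + 2×2.39×2.693 = 15.37 m.
Hydraulic radius R = A/P = 20.26/15.37 = 1.318 m.
V = (1/n) R^(2/3) √S = (1/0.012) × 1.318^(2/3) × √0.0037 = 6.093 m/s. Hydraulic depth D_h = A/T = 20.26/14.45 = 1.402 m.
Froude number Fr = V/√(g·D_h) = 6.093/√(9.81×1.402) = 1.64, which is greater than 1, so the flow is supercritical.

supercritical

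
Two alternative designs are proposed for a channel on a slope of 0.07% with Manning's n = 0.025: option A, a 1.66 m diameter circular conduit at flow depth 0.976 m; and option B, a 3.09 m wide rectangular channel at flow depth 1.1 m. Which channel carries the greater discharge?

Channel A: For a circular section of diameter D = 1.66 m at depth y = 0.976 m, the central angle is θ = 2 arccos(1 − 2y/D) = 3.495 rad. Then A = (D²/8)(θ − sin θ) = 1.323 m² and P = Dθ/2 = 2.901 m. Hydraulic radius R = A/P = 1.323/2.901 = 0.4561 m. Q_A = (1/0.025)·1.323·0.4561^(2/3)·√0.0007 = 0.8298 m³/s.
Channel B: Flow area A = b·y = 3.09 × 1.1 = 3.399 m². Wetted perimeter P = b + 2y = 3.09 + 2×1.1 = 5.29 m. Hydraulic radius R = A/P = 3.399/5.29 = 0.6425 m. Q_B = (1/0.025)·3.399·0.6425^(2/3)·√0.0007 = 2.678 m³/s.
Q_A = 0.8298 m³/s vs Q_B = 2.678 m³/s, so channel B carries more.

channel B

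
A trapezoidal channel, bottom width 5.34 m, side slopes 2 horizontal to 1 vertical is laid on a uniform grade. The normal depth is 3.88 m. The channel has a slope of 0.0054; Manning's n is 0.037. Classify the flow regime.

subcritical

With bottom width b = 5.34 m and side slope z = 2: A = (b + zy)y = (5.34 + 2×3.88)×3.88 = 50.83 m²; P = b + 2y√(1+z²) = 5.34 + 2×3.88×2.236 = 22.69 m.
Hydraulic radius R = A/P = 50.83/22.69 = 2.24 m.
V = (1/n) R^(2/3) √S = (1/0.037) × 2.24^(2/3) × √0.0054 = 3.4 m/s. Hydraulic depth D_h = A/T = 50.83/20.86 = 2.437 m.
Froude number Fr = V/√(g·D_h) = 3.4/√(9.81×2.437) = 0.695, which is less than 1, so the flow is subcritical.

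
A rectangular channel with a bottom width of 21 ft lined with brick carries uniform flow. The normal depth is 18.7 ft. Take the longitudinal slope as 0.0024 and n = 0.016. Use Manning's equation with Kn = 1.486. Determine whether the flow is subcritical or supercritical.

Flow area A = b·y = 21 × 18.7 = 392.7 ft². Wetted perimeter P = b + 2y = 21 + 2×18.7 = 58.4 ft.
Hydraulic radius R = A/P = 392.7/58.4 = 6.724 ft.
V = (1.486/n) R^(2/3) √S = (1.486/0.016) × 6.724^(2/3) × √0.0024 = 16.21 ft/s. Hydraulic depth D_h = A/T = 392.7/21 = 18.7 ft.
Froude number Fr = V/√(g·D_h) = 16.21/√(32.2×18.7) = 0.661, which is less than 1, so the flow is subcritical.

subcritical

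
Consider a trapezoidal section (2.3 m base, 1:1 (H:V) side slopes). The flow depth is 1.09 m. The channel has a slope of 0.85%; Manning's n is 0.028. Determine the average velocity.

V = 2.56 m/s

With bottom width b = 2.3 m and side slope z = 1: A = (b + zy)y = (2.3 + 1×1.09)×1.09 = 3.695 m²; P = b + 2y√(1+z²) = 2.3 + 2×1.09×1.414 = 5.383 m.
Hydraulic radius R = A/P = 3.695/5.383 = 0.6864 m.
From Manning's equation, V = (1/n) R^(2/3) S^(1/2) = (1/0.028) × 0.6864^(2/3) × 0.0085^(1/2) = 2.56 m/s.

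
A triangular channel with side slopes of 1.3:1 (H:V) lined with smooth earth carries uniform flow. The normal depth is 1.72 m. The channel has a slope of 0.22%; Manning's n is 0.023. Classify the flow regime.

subcritical

For a triangular section with side slope z = 1.3: A = zy² = 1.3×1.72² = 3.846 m²; P = 2y√(1+z²) = 2×1.72×1.64 = 5.642 m.
Hydraulic radius R = A/P = 3.846/5.642 = 0.6817 m.
V = (1/n) R^(2/3) √S = (1/0.023) × 0.6817^(2/3) × √0.0022 = 1.58 m/s. Hydraulic depth D_h = A/T = 3.846/4.472 = 0.86 m.
Froude number Fr = V/√(g·D_h) = 1.58/√(9.81×0.86) = 0.544, which is less than 1, so the flow is subcritical.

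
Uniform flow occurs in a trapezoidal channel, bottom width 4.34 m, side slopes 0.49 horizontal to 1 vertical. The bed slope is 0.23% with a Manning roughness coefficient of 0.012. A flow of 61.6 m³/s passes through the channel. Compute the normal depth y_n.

Manning's equation rearranged: A R^(2/3) = nQ / (1·√S) = 0.012 × 61.6 / (√0.0023) = 15.41.
Trying y = 2.91 m: A R^(2/3) = 22.48 — high.
Trying y = 1.91 m: A R^(2/3) = 11.21 — low.
Trying y = 2.32 m: A R^(2/3) = 15.42 — close enough.

y_n = 2.32 m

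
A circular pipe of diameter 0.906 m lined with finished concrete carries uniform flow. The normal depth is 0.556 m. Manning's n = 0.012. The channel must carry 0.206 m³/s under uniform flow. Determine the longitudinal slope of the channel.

For a circular section of diameter D = 0.906 m at depth y = 0.556 m, the central angle is θ = 2 arccos(1 − 2y/D) = 3.6 rad. Then A = (D²/8)(θ − sin θ) = 0.4148 m² and P = Dθ/2 = 1.631 m.
Hydraulic radius R = A/P = 0.4148/1.631 = 0.2544 m.
From Manning's equation, S = [nQ / (1 A R^(2/3))]² = [0.012 × 0.206 / (1 × 0.4148 × 0.2544^(2/3))]² = 0.00022.

S = 0.00022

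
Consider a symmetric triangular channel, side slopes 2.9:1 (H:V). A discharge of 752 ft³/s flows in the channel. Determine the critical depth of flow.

y_c = 5.3 ft

At critical depth, Q² T / (g A³) = 1, i.e. A³/T = Q²/g = 752²/32.2 = 17560.
At y = 4.64 ft: A³/T = 9044 — low.
At y = 5.3 ft: A³/T = 17590 — ≈ 17560.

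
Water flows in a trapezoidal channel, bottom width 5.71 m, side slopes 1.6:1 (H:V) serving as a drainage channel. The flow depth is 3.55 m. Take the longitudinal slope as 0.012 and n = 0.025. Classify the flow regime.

supercritical

With bottom width b = 5.71 m and side slope z = 1.6: A = (b + zy)y = (5.71 + 1.6×3.55)×3.55 = 40.43 m²; P = b + 2y√(1+z²) = 5.71 + 2×3.55×1.887 = 19.11 m.
Hydraulic radius R = A/P = 40.43/19.11 = 2.116 m.
V = (1/n) R^(2/3) √S = (1/0.025) × 2.116^(2/3) × √0.012 = 7.223 m/s. Hydraulic depth D_h = A/T = 40.43/17.07 = 2.369 m.
Froude number Fr = V/√(g·D_h) = 7.223/√(9.81×2.369) = 1.5, which is greater than 1, so the flow is supercritical.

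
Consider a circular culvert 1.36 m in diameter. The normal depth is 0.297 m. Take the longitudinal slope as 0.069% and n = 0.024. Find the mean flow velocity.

For a circular section of diameter D = 1.36 m at depth y = 0.297 m, the central angle is θ = 2 arccos(1 − 2y/D) = 1.945 rad. Then A = (D²/8)(θ − sin θ) = 0.2345 m² and P = Dθ/2 = 1.323 m.
Hydraulic radius R = A/P = 0.2345/1.323 = 0.1773 m.
From Manning's equation, V = (1/n) R^(2/3) S^(1/2) = (1/0.024) × 0.1773^(2/3) × 0.00069^(1/2) = 0.345 m/s.

V = 0.345 m/s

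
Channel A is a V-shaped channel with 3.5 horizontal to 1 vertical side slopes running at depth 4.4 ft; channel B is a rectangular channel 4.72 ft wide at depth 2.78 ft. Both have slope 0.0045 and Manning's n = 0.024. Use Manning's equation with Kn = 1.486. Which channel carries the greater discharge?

channel A

Channel A: For a triangular section with side slope z = 3.5: A = zy² = 3.5×4.4² = 67.76 ft²; P = 2y√(1+z²) = 2×4.4×3.64 = 32.03 ft. Hydraulic radius R = A/P = 67.76/32.03 = 2.115 ft. Q_A = (1.486/0.024)·67.76·2.115^(2/3)·√0.0045 = 463.8 ft³/s.
Channel B: Flow area A = b·y = 4.72 × 2.78 = 13.12 ft². Wetted perimeter P = b + 2y = 4.72 + 2×2.78 = 10.28 ft. Hydraulic radius R = A/P = 13.12/10.28 = 1.276 ft. Q_B = (1.486/0.024)·13.12·1.276^(2/3)·√0.0045 = 64.13 ft³/s.
Q_A = 463.8 ft³/s vs Q_B = 64.13 ft³/s, so channel A carries more.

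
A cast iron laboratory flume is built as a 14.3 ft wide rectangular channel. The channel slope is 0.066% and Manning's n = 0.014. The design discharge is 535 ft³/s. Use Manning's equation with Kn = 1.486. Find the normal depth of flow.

Manning's equation rearranged: A R^(2/3) = nQ / (1.486·√S) = 0.014 × 535 / (1.486 × √0.00066) = 196.2.
At y = 5.31 ft: A R^(2/3) = 159.6 — short.
At y = 7.78 ft: A R^(2/3) = 267.4 — over.
At y = 6.17 ft: A R^(2/3) = 196 — ≈ 196.2.

y_n = 6.17 ft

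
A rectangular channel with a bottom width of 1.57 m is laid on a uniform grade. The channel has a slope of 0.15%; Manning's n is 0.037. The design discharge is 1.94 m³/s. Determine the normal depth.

y_n = 1.77 m

Manning's equation rearranged: A R^(2/3) = nQ / (1·√S) = 0.037 × 1.94 / (√0.0015) = 1.853.
At y = 1.47 m: A R^(2/3) = 1.477 — low.
At y = 2.22 m: A R^(2/3) = 2.424 — high.
At y = 1.77 m: A R^(2/3) = 1.851 — close enough.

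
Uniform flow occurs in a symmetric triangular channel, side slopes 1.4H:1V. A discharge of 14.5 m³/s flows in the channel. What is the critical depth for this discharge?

At critical depth, Q² T / (g A³) = 1, i.e. A³/T = Q²/g = 14.5²/9.81 = 21.43.
Trying y = 2.07 m: A³/T = 37.25 — high.
Trying y = 1.53 m: A³/T = 8.216 — low.
Trying y = 1.85 m: A³/T = 21.24 — matches.

y_c = 1.85 m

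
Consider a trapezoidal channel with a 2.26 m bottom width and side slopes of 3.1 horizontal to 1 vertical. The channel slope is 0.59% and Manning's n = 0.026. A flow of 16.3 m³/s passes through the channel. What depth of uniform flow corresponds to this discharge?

y_n = 1.18 m

Manning's equation rearranged: A R^(2/3) = nQ / (1·√S) = 0.026 × 16.3 / (√0.0059) = 5.517.
At y = 1.05 m: A R^(2/3) = 4.284 — short.
At y = 1.38 m: A R^(2/3) = 7.788 — over.
At y = 1.18 m: A R^(2/3) = 5.516 — ≈ 5.517.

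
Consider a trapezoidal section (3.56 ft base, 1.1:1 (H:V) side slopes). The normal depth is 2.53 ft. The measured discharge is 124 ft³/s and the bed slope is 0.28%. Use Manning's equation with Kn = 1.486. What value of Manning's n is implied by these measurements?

n = 0.013

With bottom width b = 3.56 ft and side slope z = 1.1: A = (b + zy)y = (3.56 + 1.1×2.53)×2.53 = 16.05 ft²; P = b + 2y√(1+z²) = 3.56 + 2×2.53×1.487 = 11.08 ft.
Hydraulic radius R = A/P = 16.05/11.08 = 1.448 ft.
Rearranging Manning's equation: n = (1.486/Q) A R^(2/3) S^(1/2) = (1.486/124) × 16.05 × 1.448^(2/3) × √0.0028 = 0.013.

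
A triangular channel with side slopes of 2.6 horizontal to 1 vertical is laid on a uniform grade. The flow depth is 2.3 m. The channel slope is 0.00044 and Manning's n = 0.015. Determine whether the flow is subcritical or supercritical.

For a triangular section with side slope z = 2.6: A = zy² = 2.6×2.3² = 13.75 m²; P = 2y√(1+z²) = 2×2.3×2.786 = 12.81 m.
Hydraulic radius R = A/P = 13.75/12.81 = 1.073 m.
V = (1/n) R^(2/3) √S = (1/0.015) × 1.073^(2/3) × √0.00044 = 1.466 m/s. Hydraulic depth D_h = A/T = 13.75/11.96 = 1.15 m.
Froude number Fr = V/√(g·D_h) = 1.466/√(9.81×1.15) = 0.436, which is less than 1, so the flow is subcritical.

subcritical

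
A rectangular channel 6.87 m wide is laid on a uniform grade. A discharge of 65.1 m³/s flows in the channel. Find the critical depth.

For a rectangular channel, critical depth y_c = (q²/g)^(1/3) where q = Q/b = 65.1/6.87 = 9.476 m²/s.
So y_c = (9.476²/9.81)^(1/3) = 2.09 m.

y_c = 2.09 m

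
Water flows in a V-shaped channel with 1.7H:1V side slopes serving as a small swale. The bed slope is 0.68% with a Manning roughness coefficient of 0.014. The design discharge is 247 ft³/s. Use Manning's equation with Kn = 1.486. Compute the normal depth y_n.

Manning's equation rearranged: A R^(2/3) = nQ / (1.486·√S) = 0.014 × 247 / (1.486 × √0.0068) = 28.22.
Try y = 2.87 ft: A R^(2/3) = 16.13 — too small.
Try y = 3.54 ft: A R^(2/3) = 28.23 — close enough.

y_n = 3.54 ft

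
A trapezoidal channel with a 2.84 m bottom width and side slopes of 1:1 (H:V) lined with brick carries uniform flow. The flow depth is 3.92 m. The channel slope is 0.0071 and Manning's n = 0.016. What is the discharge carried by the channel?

With bottom width b = 2.84 m and side slope z = 1: A = (b + zy)y = (2.84 + 1×3.92)×3.92 = 26.5 m²; P = b + 2y√(1+z²) = 2.84 + 2×3.92×1.414 = 13.93 m.
Hydraulic radius R = A/P = 26.5/13.93 = 1.903 m.
Manning's equation: Q = (1/n) A R^(2/3) S^(1/2) = (1/0.016) × 26.5 × 1.903^(2/3) × 0.0071^(1/2) = 214 m³/s.

Q = 214 m³/s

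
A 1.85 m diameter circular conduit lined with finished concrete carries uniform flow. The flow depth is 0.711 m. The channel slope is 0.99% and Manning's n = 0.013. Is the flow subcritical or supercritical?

supercritical

For a circular section of diameter D = 1.85 m at depth y = 0.711 m, the central angle is θ = 2 arccos(1 − 2y/D) = 2.675 rad. Then A = (D²/8)(θ − sin θ) = 0.9517 m² and P = Dθ/2 = 2.474 m.
Hydraulic radius R = A/P = 0.9517/2.474 = 0.3847 m.
V = (1/n) R^(2/3) √S = (1/0.013) × 0.3847^(2/3) × √0.0099 = 4.048 m/s. Hydraulic depth D_h = A/T = 0.9517/1.8 = 0.5288 m.
Froude number Fr = V/√(g·D_h) = 4.048/√(9.81×0.5288) = 1.78, which is greater than 1, so the flow is supercritical.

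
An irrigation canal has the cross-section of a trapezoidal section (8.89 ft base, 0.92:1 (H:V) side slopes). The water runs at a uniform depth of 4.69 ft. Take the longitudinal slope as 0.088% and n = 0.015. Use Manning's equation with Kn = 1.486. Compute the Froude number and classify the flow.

With bottom width b = 8.89 ft and side slope z = 0.92: A = (b + zy)y = (8.89 + 0.92×4.69)×4.69 = 61.93 ft²; P = b + 2y√(1+z²) = 8.89 + 2×4.69×1.359 = 21.64 ft.
Hydraulic radius R = A/P = 61.93/21.64 = 2.862 ft.
V = (1.486/n) R^(2/3) √S = (1.486/0.015) × 2.862^(2/3) × √0.00088 = 5.925 ft/s. Hydraulic depth D_h = A/T = 61.93/17.52 = 3.535 ft.
Froude number Fr = V/√(g·D_h) = 5.925/√(32.2×3.535) = 0.555, which is less than 1, so the flow is subcritical.

subcritical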